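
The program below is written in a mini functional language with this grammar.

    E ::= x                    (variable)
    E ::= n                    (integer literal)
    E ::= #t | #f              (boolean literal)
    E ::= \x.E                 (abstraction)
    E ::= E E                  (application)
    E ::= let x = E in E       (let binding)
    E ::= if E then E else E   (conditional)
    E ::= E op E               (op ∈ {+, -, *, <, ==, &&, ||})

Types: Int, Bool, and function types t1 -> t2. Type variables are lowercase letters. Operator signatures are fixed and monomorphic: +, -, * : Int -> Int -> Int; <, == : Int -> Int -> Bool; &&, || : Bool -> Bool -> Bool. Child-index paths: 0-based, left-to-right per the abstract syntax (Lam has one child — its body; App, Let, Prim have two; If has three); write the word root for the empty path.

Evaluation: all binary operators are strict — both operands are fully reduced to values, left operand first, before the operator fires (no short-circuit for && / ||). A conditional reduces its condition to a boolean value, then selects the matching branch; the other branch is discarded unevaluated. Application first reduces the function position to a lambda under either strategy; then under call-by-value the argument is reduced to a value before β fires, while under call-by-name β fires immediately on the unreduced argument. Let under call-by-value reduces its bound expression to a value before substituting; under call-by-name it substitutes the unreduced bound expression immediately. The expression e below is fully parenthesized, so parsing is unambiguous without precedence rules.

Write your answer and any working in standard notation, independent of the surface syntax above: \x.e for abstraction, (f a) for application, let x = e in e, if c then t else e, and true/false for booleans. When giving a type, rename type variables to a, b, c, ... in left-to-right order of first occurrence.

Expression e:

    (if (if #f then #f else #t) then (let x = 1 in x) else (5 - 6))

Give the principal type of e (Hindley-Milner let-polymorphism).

Working:
  unify Bool ~ Bool
  unify Bool ~ Bool
  unify Bool ~ Bool
let x : Int
x : Int
  unify Int ~ Int
  unify Int ~ Int
  unify Int ~ Int

Answer: Int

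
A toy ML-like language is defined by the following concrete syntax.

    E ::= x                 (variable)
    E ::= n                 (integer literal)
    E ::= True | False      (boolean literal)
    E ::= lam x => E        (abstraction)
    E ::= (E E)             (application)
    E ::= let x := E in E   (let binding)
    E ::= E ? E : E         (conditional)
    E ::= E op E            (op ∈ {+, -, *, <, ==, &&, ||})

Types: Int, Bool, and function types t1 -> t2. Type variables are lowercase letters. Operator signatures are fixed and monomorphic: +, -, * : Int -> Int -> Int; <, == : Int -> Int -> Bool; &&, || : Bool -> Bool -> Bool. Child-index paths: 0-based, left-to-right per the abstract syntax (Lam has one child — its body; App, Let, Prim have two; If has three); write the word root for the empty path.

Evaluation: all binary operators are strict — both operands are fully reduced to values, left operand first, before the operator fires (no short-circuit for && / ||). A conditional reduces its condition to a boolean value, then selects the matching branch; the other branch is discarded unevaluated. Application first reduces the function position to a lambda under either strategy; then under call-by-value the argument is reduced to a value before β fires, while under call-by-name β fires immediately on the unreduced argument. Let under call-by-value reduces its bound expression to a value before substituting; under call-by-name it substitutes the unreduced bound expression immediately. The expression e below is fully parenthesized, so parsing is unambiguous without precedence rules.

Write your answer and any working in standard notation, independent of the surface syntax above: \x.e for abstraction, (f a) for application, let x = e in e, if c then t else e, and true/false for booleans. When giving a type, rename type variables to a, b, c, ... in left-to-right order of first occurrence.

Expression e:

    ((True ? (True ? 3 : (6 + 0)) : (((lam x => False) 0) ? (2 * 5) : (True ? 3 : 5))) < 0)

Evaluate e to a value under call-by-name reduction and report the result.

Answer: false

Derivation:
step 0: ((if true then (if true then 3 else (6 + 0)) else (if ((\x.false) 0) then (2 * 5) else (if true then 3 else 5))) < 0)
step 1: [if@0] ((if true then 3 else (6 + 0)) < 0)
step 2: [if@0] (3 < 0)
step 3: [delta@root] false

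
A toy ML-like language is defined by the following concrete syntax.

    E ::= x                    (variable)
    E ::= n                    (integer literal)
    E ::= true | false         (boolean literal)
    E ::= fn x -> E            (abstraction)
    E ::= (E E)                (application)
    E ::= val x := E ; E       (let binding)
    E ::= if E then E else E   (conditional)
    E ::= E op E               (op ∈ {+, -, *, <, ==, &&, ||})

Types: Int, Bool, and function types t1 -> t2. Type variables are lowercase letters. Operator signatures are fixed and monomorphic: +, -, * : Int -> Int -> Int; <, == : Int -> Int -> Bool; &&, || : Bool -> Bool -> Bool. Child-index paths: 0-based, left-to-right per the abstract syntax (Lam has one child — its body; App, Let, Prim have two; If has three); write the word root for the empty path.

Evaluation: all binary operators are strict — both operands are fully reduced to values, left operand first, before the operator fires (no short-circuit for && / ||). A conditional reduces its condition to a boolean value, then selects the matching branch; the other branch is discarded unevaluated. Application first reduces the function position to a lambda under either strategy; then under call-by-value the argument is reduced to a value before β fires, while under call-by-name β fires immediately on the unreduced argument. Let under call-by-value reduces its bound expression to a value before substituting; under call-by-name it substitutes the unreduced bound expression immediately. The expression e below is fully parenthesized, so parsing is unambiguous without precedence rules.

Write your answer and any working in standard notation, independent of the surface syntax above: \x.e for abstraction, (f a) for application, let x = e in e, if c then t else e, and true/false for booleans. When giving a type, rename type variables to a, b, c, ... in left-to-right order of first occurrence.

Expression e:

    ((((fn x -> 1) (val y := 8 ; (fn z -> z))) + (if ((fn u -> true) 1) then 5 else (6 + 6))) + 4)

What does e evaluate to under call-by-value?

Trace:
step 0: ((((\x.1) (let y = 8 in (\z.z))) + (if ((\u.true) 1) then 5 else (6 + 6))) + 4)
step 1: [let@0.0.1] ((((\x.1) (\z.z)) + (if ((\u.true) 1) then 5 else (6 + 6))) + 4)
step 2: [beta@0.0] ((1 + (if ((\u.true) 1) then 5 else (6 + 6))) + 4)
step 3: [beta@0.1.0] ((1 + (if true then 5 else (6 + 6))) + 4)
step 4: [if@0.1] ((1 + 5) + 4)
step 5: [delta@0] (6 + 4)
step 6: [delta@root] 10

Answer: 10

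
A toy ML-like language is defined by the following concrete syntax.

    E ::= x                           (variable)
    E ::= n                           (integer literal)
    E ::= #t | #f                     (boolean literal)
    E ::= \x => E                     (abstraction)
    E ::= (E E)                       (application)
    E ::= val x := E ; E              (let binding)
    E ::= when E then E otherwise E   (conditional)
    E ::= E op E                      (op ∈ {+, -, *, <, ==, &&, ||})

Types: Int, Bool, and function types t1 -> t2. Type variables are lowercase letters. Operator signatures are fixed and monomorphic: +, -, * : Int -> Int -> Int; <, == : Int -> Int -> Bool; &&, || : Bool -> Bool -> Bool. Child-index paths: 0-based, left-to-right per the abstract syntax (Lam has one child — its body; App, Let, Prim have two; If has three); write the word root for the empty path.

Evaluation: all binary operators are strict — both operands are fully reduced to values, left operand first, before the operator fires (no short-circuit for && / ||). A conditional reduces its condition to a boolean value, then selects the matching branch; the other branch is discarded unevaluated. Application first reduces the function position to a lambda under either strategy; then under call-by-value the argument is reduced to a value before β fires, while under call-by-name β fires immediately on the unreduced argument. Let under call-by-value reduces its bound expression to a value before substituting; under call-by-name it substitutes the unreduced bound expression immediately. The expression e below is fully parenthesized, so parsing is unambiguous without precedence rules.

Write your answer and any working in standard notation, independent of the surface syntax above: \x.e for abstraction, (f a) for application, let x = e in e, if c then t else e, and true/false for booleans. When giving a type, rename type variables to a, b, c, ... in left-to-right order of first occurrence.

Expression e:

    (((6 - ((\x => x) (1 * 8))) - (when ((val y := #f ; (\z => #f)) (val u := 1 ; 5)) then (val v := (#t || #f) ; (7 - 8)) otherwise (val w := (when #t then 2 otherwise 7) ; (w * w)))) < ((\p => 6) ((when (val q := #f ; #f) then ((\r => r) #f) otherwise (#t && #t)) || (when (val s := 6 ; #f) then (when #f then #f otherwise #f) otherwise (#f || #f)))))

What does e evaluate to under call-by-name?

Trace:
step 0: (((6 - ((\x.x) (1 * 8))) - (if ((let y = false in (\z.false)) (let u = 1 in 5)) then (let v = (true || false) in (7 - 8)) else (let w = (if true then 2 else 7) in (w * w)))) < ((\p.6) ((if (let q = false in false) then ((\r.r) false) else (true && true)) || (if (let s = 6 in false) then (if false then false else false) else (false || false)))))
step 1: [beta@0.0.1] (((6 - (1 * 8)) - (if ((let y = false in (\z.false)) (let u = 1 in 5)) then (let v = (true || false) in (7 - 8)) else (let w = (if true then 2 else 7) in (w * w)))) < ((\p.6) ((if (let q = false in false) then ((\r.r) false) else (true && true)) || (if (let s = 6 in false) then (if false then false else false) else (false || false)))))
step 2: [delta@0.0.1] (((6 - 8) - (if ((let y = false in (\z.false)) (let u = 1 in 5)) then (let v = (true || false) in (7 - 8)) else (let w = (if true then 2 else 7) in (w * w)))) < ((\p.6) ((if (let q = false in false) then ((\r.r) false) else (true && true)) || (if (let s = 6 in false) then (if false then false else false) else (false || false)))))
step 3: [delta@0.0] ((-2 - (if ((let y = false in (\z.false)) (let u = 1 in 5)) then (let v = (true || false) in (7 - 8)) else (let w = (if true then 2 else 7) in (w * w)))) < ((\p.6) ((if (let q = false in false) then ((\r.r) false) else (true && true)) || (if (let s = 6 in false) then (if false then false else false) else (false || false)))))
step 4: [let@0.1.0.0] ((-2 - (if ((\z.false) (let u = 1 in 5)) then (let v = (true || false) in (7 - 8)) else (let w = (if true then 2 else 7) in (w * w)))) < ((\p.6) ((if (let q = false in false) then ((\r.r) false) else (true && true)) || (if (let s = 6 in false) then (if false then false else false) else (false || false)))))
step 5: [beta@0.1.0] ((-2 - (if false then (let v = (true || false) in (7 - 8)) else (let w = (if true then 2 else 7) in (w * w)))) < ((\p.6) ((if (let q = false in false) then ((\r.r) false) else (true && true)) || (if (let s = 6 in false) then (if false then false else false) else (false || false)))))
step 6: [if@0.1] ((-2 - (let w = (if true then 2 else 7) in (w * w))) < ((\p.6) ((if (let q = false in false) then ((\r.r) false) else (true && true)) || (if (let s = 6 in false) then (if false then false else false) else (false || false)))))
step 7: [let@0.1] ((-2 - ((if true then 2 else 7) * (if true then 2 else 7))) < ((\p.6) ((if (let q = false in false) then ((\r.r) false) else (true && true)) || (if (let s = 6 in false) then (if false then false else false) else (false || false)))))
step 8: [if@0.1.0] ((-2 - (2 * (if true then 2 else 7))) < ((\p.6) ((if (let q = false in false) then ((\r.r) false) else (true && true)) || (if (let s = 6 in false) then (if false then false else false) else (false || false)))))
step 9: [if@0.1.1] ((-2 - (2 * 2)) < ((\p.6) ((if (let q = false in false) then ((\r.r) false) else (true && true)) || (if (let s = 6 in false) then (if false then false else false) else (false || false)))))
step 10: [delta@0.1] ((-2 - 4) < ((\p.6) ((if (let q = false in false) then ((\r.r) false) else (true && true)) || (if (let s = 6 in false) then (if false then false else false) else (false || false)))))
step 11: [delta@0] (-6 < ((\p.6) ((if (let q = false in false) then ((\r.r) false) else (true && true)) || (if (let s = 6 in false) then (if false then false else false) else (false || false)))))
step 12: [beta@1] (-6 < 6)
step 13: [delta@root] true

Answer: true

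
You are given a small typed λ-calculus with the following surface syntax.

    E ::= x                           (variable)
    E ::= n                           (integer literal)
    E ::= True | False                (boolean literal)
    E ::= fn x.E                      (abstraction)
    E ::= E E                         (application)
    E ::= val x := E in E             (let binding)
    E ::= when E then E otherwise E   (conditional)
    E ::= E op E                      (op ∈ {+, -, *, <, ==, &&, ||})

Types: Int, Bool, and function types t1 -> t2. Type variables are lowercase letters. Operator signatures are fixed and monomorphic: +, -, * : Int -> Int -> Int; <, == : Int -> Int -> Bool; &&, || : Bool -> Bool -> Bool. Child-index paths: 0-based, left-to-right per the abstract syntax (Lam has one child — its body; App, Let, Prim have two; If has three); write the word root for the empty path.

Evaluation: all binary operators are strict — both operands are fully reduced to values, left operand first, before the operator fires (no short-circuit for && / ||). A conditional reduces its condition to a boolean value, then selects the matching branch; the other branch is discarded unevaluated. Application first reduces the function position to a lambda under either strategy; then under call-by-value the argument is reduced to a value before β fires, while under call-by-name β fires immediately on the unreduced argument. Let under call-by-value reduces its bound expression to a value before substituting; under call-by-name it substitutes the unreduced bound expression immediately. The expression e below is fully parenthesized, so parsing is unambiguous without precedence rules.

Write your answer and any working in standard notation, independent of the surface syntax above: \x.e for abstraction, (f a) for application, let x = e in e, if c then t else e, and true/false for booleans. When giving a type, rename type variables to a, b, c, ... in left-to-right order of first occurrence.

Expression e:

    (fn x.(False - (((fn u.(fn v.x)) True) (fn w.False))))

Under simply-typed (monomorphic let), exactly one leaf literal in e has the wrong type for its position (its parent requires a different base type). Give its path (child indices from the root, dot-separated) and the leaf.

Derivation:
  unify Bool ~ Int
  FAIL: mismatch Bool ~ Int

Answer: 0.0 : false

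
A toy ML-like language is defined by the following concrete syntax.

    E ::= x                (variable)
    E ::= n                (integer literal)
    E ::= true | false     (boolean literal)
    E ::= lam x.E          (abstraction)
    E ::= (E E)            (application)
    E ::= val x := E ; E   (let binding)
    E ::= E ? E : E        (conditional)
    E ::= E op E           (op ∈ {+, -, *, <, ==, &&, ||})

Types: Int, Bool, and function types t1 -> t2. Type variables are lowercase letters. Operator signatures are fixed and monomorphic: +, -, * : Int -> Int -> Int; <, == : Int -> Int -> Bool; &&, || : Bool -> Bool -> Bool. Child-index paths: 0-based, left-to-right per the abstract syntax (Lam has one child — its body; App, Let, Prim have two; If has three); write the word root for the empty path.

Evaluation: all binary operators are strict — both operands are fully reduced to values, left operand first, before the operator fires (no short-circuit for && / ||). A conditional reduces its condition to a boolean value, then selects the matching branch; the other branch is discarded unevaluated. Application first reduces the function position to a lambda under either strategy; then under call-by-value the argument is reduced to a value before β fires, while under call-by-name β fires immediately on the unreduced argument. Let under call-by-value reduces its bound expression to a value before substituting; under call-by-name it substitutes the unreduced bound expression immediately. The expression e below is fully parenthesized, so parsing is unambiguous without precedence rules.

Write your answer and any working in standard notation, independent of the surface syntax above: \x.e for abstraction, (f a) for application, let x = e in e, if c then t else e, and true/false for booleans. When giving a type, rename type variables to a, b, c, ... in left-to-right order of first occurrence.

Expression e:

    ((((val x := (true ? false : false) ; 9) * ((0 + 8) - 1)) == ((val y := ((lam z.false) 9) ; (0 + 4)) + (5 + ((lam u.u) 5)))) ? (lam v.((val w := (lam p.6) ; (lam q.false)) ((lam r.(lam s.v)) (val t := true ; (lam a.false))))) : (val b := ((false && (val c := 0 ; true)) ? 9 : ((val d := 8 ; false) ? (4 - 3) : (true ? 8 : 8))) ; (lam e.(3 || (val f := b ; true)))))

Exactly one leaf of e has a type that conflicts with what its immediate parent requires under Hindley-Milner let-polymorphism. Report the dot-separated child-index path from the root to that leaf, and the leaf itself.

Working:
  unify Bool ~ Bool
  unify Bool ~ Bool
let x : Bool
  unify Int ~ Int
  unify Int ~ Int
  unify Int ~ Int
  unify Int ~ Int
  unify Int ~ Int
  unify Int ~ Int
  unify Int ~ Int
\z._ : a -> Bool
  unify a -> Bool ~ Int -> b
  unify a ~ Int
  unify Bool ~ b
_ _ : Bool
let y : Bool
  unify Int ~ Int
  unify Int ~ Int
  unify Int ~ Int
  unify Int ~ Int
u : c
\u._ : c -> c
  unify c -> c ~ Int -> d
  unify c ~ Int
  unify Int ~ d
_ _ : Int
  unify Int ~ Int
  unify Int ~ Int
  unify Int ~ Int
  unify Bool ~ Bool
\p._ : f -> Int
let w : forall. f -> Int
\q._ : g -> Bool
v : e
\s._ : i -> e
\r._ : h -> i -> e
let t : Bool
\a._ : j -> Bool
  unify h -> i -> e ~ (j -> Bool) -> k
  unify h ~ j -> Bool
  unify i -> e ~ k
_ _ : i -> e
  unify g -> Bool ~ (i -> e) -> l
  unify g ~ i -> e
  unify Bool ~ l
_ _ : Bool
\v._ : e -> Bool
  unify Bool ~ Bool
let c : Int
  unify Bool ~ Bool
  unify Bool ~ Bool
let d : Int
  unify Bool ~ Bool
  unify Int ~ Int
  unify Int ~ Int
  unify Bool ~ Bool
  unify Int ~ Int
  unify Int ~ Int
  unify Int ~ Int
let b : Int
  unify Int ~ Bool
  FAIL: mismatch Int ~ Bool

Answer: 2.1.0.0 : 3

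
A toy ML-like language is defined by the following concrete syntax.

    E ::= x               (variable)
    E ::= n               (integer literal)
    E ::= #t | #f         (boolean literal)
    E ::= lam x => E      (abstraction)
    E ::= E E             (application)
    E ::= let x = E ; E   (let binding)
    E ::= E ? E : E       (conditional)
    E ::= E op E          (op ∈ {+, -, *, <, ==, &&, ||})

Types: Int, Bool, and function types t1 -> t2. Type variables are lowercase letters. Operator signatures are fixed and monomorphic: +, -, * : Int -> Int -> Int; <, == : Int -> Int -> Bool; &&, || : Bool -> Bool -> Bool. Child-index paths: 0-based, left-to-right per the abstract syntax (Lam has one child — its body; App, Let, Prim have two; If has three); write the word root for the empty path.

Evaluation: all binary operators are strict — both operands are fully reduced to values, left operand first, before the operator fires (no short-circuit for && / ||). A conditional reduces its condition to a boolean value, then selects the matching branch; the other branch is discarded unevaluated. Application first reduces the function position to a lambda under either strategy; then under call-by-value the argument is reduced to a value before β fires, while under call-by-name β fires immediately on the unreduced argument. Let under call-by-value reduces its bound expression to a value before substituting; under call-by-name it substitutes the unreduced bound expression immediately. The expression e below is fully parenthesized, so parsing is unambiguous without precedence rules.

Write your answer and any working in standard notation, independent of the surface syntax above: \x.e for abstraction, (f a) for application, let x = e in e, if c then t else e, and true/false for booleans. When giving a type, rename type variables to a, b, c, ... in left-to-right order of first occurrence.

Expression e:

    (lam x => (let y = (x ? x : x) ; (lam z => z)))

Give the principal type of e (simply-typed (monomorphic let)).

Answer: Bool -> a -> a

Working:
x : a
  unify a ~ Bool
x : Bool
x : Bool
  unify Bool ~ Bool
let y : Bool
z : b
\z._ : b -> b
\x._ : Bool -> b -> b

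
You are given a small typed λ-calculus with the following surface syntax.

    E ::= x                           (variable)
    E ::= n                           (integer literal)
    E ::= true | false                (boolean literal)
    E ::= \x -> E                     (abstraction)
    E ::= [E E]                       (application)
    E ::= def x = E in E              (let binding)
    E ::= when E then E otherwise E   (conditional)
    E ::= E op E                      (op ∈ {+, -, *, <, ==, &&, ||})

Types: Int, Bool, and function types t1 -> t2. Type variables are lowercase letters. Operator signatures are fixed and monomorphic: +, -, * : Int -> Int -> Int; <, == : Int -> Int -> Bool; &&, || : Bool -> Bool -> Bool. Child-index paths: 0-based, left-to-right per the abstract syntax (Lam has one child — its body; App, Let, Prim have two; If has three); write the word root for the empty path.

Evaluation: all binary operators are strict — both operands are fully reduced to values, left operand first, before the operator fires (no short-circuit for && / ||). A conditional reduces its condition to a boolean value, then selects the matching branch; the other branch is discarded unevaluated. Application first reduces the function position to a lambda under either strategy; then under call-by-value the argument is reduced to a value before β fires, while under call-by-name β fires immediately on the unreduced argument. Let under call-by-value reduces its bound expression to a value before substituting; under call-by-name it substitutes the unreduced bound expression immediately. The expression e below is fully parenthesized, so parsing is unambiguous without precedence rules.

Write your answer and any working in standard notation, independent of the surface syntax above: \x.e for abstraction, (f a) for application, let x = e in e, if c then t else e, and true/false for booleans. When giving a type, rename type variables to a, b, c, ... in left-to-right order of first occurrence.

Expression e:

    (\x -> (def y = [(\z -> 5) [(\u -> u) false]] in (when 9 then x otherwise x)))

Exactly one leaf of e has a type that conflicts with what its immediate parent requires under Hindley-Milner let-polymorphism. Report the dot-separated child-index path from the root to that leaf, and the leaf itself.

Answer: 0.1.0 : 9

Trace:
\z._ : b -> Int
u : c
\u._ : c -> c
  unify c -> c ~ Bool -> d
  unify c ~ Bool
  unify Bool ~ d
_ _ : Bool
  unify b -> Int ~ Bool -> e
  unify b ~ Bool
  unify Int ~ e
_ _ : Int
let y : Int
  unify Int ~ Bool
  FAIL: mismatch Int ~ Bool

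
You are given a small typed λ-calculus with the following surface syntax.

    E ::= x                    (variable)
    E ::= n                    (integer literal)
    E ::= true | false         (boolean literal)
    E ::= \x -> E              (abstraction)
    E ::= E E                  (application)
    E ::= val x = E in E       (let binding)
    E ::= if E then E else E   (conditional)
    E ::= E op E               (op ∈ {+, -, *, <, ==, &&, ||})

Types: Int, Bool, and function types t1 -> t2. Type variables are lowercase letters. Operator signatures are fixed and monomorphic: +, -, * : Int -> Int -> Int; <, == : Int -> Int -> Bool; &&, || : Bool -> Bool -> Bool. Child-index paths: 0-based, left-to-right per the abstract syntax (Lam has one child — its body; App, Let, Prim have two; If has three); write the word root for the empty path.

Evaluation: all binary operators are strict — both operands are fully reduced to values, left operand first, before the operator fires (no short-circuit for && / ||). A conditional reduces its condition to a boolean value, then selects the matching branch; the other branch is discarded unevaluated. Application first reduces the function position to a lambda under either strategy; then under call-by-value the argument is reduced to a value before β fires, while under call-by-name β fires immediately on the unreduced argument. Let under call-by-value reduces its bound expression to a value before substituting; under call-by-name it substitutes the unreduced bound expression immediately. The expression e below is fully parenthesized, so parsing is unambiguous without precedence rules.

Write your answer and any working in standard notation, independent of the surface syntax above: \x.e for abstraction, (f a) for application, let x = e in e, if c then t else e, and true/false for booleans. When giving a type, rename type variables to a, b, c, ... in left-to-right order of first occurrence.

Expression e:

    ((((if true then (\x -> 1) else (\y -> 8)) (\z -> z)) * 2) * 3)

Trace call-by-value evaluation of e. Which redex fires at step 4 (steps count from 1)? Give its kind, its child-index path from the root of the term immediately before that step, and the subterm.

Answer: delta at root : (2 * 3)

Trace:
step 0: ((((if true then (\x.1) else (\y.8)) (\z.z)) * 2) * 3)
step 1: [if@0.0.0] ((((\x.1) (\z.z)) * 2) * 3)
step 2: [beta@0.0] ((1 * 2) * 3)
step 3: [delta@0] (2 * 3)
step 4: [delta@root] 6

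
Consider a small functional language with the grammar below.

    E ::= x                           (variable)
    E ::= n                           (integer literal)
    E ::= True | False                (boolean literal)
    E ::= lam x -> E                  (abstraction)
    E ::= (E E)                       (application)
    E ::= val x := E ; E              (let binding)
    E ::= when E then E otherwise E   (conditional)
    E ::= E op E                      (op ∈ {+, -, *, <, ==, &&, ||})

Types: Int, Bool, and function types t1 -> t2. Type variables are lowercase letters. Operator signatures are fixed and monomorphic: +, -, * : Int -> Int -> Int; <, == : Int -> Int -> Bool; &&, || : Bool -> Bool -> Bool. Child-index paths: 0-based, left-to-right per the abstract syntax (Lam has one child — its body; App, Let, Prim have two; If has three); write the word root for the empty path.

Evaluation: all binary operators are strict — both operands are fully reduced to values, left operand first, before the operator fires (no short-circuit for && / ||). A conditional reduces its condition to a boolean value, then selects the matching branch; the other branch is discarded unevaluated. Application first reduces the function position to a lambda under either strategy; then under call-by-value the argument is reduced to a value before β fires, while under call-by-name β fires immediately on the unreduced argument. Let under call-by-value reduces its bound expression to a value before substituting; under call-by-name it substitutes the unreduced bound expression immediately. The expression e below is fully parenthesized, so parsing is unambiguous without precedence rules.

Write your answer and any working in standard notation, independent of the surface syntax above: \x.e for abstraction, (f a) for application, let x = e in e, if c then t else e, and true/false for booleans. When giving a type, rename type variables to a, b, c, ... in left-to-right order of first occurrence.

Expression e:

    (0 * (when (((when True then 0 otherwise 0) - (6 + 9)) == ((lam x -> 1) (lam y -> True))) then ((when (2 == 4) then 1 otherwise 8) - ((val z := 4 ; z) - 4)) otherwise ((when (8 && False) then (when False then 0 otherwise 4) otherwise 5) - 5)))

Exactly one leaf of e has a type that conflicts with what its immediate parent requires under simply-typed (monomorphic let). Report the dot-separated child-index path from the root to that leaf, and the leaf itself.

Answer: 1.2.0.0.0 : 8

Derivation:
  unify Int ~ Int
  unify Bool ~ Bool
  unify Int ~ Int
  unify Int ~ Int
  unify Int ~ Int
  unify Int ~ Int
  unify Int ~ Int
  unify Int ~ Int
\x._ : a -> Int
\y._ : b -> Bool
  unify a -> Int ~ (b -> Bool) -> c
  unify a ~ b -> Bool
  unify Int ~ c
_ _ : Int
  unify Int ~ Int
  unify Bool ~ Bool
  unify Int ~ Int
  unify Int ~ Int
  unify Bool ~ Bool
  unify Int ~ Int
  unify Int ~ Int
let z : Int
z : Int
  unify Int ~ Int
  unify Int ~ Int
  unify Int ~ Int
  unify Int ~ Bool
  FAIL: mismatch Int ~ Bool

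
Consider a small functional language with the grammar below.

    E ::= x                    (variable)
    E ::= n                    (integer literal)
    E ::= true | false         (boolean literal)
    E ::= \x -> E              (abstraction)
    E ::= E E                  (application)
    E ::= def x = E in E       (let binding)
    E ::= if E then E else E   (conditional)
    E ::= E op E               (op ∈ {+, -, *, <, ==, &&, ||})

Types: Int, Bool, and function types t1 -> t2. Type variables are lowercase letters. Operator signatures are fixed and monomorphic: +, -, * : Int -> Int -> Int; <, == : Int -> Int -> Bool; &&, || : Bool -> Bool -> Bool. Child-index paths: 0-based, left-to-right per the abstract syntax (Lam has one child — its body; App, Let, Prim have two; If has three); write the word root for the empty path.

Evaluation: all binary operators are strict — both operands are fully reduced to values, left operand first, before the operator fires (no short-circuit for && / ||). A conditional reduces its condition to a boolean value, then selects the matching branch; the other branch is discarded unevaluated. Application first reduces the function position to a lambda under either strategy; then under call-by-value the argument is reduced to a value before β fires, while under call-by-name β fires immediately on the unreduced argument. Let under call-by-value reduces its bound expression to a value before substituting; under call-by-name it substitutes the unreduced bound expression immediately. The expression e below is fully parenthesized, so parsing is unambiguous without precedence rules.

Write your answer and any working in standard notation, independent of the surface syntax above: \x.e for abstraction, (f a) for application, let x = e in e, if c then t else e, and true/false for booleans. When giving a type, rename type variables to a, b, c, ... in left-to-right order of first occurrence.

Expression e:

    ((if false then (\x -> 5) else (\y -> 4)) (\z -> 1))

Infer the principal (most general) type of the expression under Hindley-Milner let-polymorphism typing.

Answer: Int

Trace:
  unify Bool ~ Bool
\x._ : a -> Int
\y._ : b -> Int
  unify a -> Int ~ b -> Int
  unify a ~ b
  unify Int ~ Int
\z._ : c -> Int
  unify b -> Int ~ (c -> Int) -> d
  unify b ~ c -> Int
  unify Int ~ d
_ _ : Int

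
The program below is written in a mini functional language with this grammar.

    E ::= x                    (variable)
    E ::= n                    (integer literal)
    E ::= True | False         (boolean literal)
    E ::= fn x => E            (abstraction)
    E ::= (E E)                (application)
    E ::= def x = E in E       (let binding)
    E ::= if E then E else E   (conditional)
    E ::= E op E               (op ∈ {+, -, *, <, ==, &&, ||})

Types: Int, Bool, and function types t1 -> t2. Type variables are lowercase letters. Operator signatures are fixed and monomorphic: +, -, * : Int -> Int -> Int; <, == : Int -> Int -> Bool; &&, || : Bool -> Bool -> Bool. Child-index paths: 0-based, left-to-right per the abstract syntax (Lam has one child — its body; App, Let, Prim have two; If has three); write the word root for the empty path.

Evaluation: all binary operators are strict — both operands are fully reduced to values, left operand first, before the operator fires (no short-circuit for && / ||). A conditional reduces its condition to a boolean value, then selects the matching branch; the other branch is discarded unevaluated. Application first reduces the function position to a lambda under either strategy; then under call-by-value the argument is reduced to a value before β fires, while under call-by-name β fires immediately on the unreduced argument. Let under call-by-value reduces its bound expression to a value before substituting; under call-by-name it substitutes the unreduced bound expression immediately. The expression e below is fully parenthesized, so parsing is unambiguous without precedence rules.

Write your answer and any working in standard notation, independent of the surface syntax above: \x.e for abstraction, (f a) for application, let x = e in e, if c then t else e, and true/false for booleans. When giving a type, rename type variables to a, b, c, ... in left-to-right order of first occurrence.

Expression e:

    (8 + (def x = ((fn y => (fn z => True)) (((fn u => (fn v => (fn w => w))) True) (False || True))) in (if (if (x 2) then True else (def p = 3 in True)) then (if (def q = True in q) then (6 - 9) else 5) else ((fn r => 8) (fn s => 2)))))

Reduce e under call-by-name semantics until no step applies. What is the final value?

Trace:
step 0: (8 + (let x = ((\y.(\z.true)) (((\u.(\v.(\w.w))) true) (false || true))) in (if (if (x 2) then true else (let p = 3 in true)) then (if (let q = true in q) then (6 - 9) else 5) else ((\r.8) (\s.2)))))
step 1: [let@1] (8 + (if (if (((\y.(\z.true)) (((\u.(\v.(\w.w))) true) (false || true))) 2) then true else (let p = 3 in true)) then (if (let q = true in q) then (6 - 9) else 5) else ((\r.8) (\s.2))))
step 2: [beta@1.0.0.0] (8 + (if (if ((\z.true) 2) then true else (let p = 3 in true)) then (if (let q = true in q) then (6 - 9) else 5) else ((\r.8) (\s.2))))
step 3: [beta@1.0.0] (8 + (if (if true then true else (let p = 3 in true)) then (if (let q = true in q) then (6 - 9) else 5) else ((\r.8) (\s.2))))
step 4: [if@1.0] (8 + (if true then (if (let q = true in q) then (6 - 9) else 5) else ((\r.8) (\s.2))))
step 5: [if@1] (8 + (if (let q = true in q) then (6 - 9) else 5))
step 6: [let@1.0] (8 + (if true then (6 - 9) else 5))
step 7: [if@1] (8 + (6 - 9))
step 8: [delta@1] (8 + -3)
step 9: [delta@root] 5

Answer: 5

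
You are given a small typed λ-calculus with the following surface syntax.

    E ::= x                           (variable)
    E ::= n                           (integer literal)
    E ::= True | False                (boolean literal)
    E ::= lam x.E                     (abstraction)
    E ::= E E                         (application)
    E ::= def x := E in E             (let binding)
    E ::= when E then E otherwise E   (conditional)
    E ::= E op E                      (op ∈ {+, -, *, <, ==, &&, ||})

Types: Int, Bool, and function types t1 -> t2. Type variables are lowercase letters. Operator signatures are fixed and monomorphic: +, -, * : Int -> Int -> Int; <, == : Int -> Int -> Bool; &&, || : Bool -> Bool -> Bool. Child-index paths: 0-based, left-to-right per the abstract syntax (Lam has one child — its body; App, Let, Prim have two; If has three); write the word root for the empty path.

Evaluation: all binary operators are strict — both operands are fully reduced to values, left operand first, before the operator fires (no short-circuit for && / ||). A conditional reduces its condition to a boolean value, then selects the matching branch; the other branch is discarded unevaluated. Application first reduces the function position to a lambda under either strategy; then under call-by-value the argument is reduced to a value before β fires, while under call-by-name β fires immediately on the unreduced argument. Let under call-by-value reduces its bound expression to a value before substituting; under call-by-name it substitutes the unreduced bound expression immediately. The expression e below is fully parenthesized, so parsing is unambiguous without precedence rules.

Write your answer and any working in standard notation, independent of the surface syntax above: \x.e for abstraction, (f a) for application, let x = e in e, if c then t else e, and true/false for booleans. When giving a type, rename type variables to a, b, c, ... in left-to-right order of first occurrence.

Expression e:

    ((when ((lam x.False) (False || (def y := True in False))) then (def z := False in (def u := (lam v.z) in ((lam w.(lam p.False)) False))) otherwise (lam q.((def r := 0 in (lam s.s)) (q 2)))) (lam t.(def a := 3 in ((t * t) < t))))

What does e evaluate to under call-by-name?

Trace:
step 0: ((if ((\x.false) (false || (let y = true in false))) then (let z = false in (let u = (\v.z) in ((\w.(\p.false)) false))) else (\q.((let r = 0 in (\s.s)) (q 2)))) (\t.(let a = 3 in ((t * t) < t))))
step 1: [beta@0.0] ((if false then (let z = false in (let u = (\v.z) in ((\w.(\p.false)) false))) else (\q.((let r = 0 in (\s.s)) (q 2)))) (\t.(let a = 3 in ((t * t) < t))))
step 2: [if@0] ((\q.((let r = 0 in (\s.s)) (q 2))) (\t.(let a = 3 in ((t * t) < t))))
step 3: [beta@root] ((let r = 0 in (\s.s)) ((\t.(let a = 3 in ((t * t) < t))) 2))
step 4: [let@0] ((\s.s) ((\t.(let a = 3 in ((t * t) < t))) 2))
step 5: [beta@root] ((\t.(let a = 3 in ((t * t) < t))) 2)
step 6: [beta@root] (let a = 3 in ((2 * 2) < 2))
step 7: [let@root] ((2 * 2) < 2)
step 8: [delta@0] (4 < 2)
step 9: [delta@root] false

Answer: false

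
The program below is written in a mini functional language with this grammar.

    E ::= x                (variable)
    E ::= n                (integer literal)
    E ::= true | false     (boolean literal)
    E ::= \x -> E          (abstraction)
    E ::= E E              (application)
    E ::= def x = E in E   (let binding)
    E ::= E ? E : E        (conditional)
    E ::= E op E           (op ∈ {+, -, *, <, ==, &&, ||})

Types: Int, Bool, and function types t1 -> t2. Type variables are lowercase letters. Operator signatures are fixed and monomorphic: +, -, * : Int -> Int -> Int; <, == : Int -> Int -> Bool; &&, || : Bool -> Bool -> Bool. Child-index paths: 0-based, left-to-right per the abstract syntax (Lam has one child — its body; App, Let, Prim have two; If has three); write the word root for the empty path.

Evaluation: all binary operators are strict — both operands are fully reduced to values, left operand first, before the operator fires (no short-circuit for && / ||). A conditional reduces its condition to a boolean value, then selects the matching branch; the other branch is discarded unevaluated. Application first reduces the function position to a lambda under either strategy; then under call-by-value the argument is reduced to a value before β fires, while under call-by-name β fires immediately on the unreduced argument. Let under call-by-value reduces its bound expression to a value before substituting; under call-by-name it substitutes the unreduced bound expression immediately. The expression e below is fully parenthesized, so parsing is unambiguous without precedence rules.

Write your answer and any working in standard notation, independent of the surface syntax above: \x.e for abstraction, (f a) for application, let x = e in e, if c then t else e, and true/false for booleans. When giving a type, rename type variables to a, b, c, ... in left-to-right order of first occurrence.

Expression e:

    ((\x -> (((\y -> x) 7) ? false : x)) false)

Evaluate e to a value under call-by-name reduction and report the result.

Trace:
step 0: ((\x.(if ((\y.x) 7) then false else x)) false)
step 1: [beta@root] (if ((\y.false) 7) then false else false)
step 2: [beta@0] (if false then false else false)
step 3: [if@root] false

Answer: false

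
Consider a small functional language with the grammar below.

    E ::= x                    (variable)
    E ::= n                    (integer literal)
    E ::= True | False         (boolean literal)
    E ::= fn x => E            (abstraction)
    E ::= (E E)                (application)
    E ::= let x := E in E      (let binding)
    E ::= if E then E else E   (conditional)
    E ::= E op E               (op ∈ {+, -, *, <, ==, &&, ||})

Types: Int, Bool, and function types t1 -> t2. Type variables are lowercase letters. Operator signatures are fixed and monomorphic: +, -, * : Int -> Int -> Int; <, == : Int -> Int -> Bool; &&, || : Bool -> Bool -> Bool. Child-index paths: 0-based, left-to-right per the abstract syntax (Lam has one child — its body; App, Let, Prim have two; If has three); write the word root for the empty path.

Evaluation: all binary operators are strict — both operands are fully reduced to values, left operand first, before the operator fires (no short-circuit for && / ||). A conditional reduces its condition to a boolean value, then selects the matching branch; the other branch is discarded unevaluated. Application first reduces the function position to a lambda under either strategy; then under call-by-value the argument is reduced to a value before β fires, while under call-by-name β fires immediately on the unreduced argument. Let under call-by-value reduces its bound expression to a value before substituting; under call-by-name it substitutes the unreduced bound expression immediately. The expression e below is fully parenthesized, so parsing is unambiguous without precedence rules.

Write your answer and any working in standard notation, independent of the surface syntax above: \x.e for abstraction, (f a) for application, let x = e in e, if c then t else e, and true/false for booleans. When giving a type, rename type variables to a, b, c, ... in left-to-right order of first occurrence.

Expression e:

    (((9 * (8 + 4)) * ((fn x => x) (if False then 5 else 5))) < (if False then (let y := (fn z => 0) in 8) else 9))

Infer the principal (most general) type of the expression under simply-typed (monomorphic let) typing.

Working:
  unify Int ~ Int
  unify Int ~ Int
  unify Int ~ Int
  unify Int ~ Int
  unify Int ~ Int
x : a
\x._ : a -> a
  unify Bool ~ Bool
  unify Int ~ Int
  unify a -> a ~ Int -> b
  unify a ~ Int
  unify Int ~ b
_ _ : Int
  unify Int ~ Int
  unify Int ~ Int
  unify Bool ~ Bool
\z._ : c -> Int
let y : c -> Int
  unify Int ~ Int
  unify Int ~ Int

Answer: Bool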